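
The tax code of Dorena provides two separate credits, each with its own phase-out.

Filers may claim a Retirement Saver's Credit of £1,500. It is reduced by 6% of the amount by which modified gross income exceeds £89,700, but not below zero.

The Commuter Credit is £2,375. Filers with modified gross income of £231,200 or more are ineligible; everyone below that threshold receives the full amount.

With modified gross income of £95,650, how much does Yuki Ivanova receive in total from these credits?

Retirement Saver's Credit: 6% of the £5,950 excess over £89,700 is £357; credit = £1,500 − £357 = £1,143.
Commuter Credit: £95,650 is below the £231,200 cutoff, so the full £2,375 applies.
Total: £1,143 + £2,375 = £3,518.

£3,518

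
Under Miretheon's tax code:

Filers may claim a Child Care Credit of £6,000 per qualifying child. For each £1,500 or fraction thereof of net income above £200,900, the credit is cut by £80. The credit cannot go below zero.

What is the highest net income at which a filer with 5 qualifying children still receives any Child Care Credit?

£761,900

Full credit = 5 × £6,000 = £30,000.
After 374 increments the reduction is 374 × £80 = £29,920, leaving £80; one more increment wipes it out. Increment 374 ends at excess 374 × £1,500 = £561,000, so the highest qualifying income is £200,900 + £561,000 = £761,900.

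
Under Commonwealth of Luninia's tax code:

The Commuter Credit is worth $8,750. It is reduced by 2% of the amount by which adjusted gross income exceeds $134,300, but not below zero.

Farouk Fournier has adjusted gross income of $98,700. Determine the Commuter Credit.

Commuter Credit: $98,700 is at or below the $134,300 threshold, so the full $8,750 applies.

$8,750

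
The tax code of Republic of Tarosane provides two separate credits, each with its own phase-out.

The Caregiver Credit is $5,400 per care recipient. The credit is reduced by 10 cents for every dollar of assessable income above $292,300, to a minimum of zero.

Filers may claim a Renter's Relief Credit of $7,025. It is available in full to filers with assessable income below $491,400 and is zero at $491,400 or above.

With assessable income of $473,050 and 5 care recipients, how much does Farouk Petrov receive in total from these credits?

Caregiver Credit: base = 5 × $5,400 = $27,000. 10% of the $180,750 excess over $292,300 is $18,075; credit = $27,000 − $18,075 = $8,925.
Renter's Relief Credit: $473,050 is below the $491,400 cutoff, so the full $7,025 applies.
Total: $8,925 + $7,025 = $15,950.

$15,950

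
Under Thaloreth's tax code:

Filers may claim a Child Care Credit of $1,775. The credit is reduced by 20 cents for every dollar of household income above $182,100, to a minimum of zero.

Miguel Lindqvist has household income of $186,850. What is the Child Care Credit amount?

Child Care Credit: 20% of the $4,750 excess over $182,100 is $950; credit = $1,775 − $950 = $825.

$825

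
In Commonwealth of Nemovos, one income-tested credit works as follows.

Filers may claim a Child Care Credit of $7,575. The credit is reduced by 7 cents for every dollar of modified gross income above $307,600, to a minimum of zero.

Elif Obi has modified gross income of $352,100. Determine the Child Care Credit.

$4,460

Child Care Credit: 7% of the $44,500 excess over $307,600 is $3,115; credit = $7,575 − $3,115 = $4,460.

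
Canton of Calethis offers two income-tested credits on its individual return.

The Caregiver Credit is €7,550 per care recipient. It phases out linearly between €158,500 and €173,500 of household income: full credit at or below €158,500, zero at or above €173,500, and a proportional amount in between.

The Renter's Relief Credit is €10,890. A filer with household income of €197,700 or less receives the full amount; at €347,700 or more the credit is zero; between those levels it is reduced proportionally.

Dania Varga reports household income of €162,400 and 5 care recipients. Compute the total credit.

Caregiver Credit: base = 5 × €7,550 = €37,750. €162,400 is €3,900 into a €15,000 phase-out range, leaving 11,100/15,000 of the credit: €37,750 × 11,100/15,000 = €27,935.
Renter's Relief Credit: €162,400 is at or below the €197,700 threshold, so the full €10,890 applies.
Total: €27,935 + €10,890 = €38,825.

€38,825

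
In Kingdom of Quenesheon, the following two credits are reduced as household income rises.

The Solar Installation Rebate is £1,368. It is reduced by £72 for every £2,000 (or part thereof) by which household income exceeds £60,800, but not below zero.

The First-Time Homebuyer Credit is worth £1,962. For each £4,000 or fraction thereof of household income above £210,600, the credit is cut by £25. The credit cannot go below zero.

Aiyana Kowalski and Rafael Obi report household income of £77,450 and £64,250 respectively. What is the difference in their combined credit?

£504

Aiyana (£77,450): Solar Installation Rebate: income exceeds £60,800 by £16,650, which is 9 full-or-partial £2,000 increments; reduction = 9 × £72 = £648, leaving £720. First-Time Homebuyer Credit: £77,450 is at or below the £210,600 threshold, so the full £1,962 applies. total £720 + £1,962 = £2,682
Rafael (£64,250): Solar Installation Rebate: income exceeds £60,800 by £3,450, which is 2 full-or-partial £2,000 increments; reduction = 2 × £72 = £144, leaving £1,224. First-Time Homebuyer Credit: £64,250 is at or below the £210,600 threshold, so the full £1,962 applies. total £1,224 + £1,962 = £3,186
Difference: |£2,682 − £3,186| = £504.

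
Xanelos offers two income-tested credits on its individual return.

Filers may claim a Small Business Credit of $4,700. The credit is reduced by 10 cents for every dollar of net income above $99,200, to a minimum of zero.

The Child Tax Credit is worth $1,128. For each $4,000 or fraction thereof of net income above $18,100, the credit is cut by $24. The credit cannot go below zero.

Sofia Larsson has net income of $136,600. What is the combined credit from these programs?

Small Business Credit: 10% of the $37,400 excess over $99,200 is $3,740; credit = $4,700 − $3,740 = $960.
Child Tax Credit: income exceeds $18,100 by $118,500, which is 30 full-or-partial $4,000 increments; reduction = 30 × $24 = $720, leaving $408.
Total: $960 + $408 = $1,368.

$1,368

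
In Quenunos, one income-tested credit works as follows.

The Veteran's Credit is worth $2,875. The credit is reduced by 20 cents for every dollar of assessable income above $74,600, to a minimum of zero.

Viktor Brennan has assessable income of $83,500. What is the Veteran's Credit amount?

Veteran's Credit: 20% of the $8,900 excess over $74,600 is $1,780; credit = $2,875 − $1,780 = $1,095.

$1,095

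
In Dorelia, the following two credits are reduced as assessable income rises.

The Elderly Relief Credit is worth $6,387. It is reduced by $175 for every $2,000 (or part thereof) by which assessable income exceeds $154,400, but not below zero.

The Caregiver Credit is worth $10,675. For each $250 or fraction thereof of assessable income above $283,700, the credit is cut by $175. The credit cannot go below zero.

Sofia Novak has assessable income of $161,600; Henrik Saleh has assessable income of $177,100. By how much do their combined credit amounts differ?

$1,400

Sofia ($161,600): Elderly Relief Credit: income exceeds $154,400 by $7,200, which is 4 full-or-partial $2,000 increments; reduction = 4 × $175 = $700, leaving $5,687. Caregiver Credit: $161,600 is at or below the $283,700 threshold, so the full $10,675 applies. total $5,687 + $10,675 = $16,362
Henrik ($177,100): Elderly Relief Credit: income exceeds $154,400 by $22,700, which is 12 full-or-partial $2,000 increments; reduction = 12 × $175 = $2,100, leaving $4,287. Caregiver Credit: $177,100 is at or below the $283,700 threshold, so the full $10,675 applies. total $4,287 + $10,675 = $14,962
Difference: |$16,362 − $14,962| = $1,400.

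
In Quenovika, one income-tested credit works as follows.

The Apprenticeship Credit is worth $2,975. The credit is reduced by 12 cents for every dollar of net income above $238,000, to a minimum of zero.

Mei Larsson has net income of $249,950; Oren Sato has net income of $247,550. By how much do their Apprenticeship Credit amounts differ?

Mei ($249,950): Apprenticeship Credit: 12% of the $11,950 excess over $238,000 is $1,434; credit = $2,975 − $1,434 = $1,541.
Oren ($247,550): Apprenticeship Credit: 12% of the $9,550 excess over $238,000 is $1,146; credit = $2,975 − $1,146 = $1,829.
Difference: |$1,541 − $1,829| = $288.

$288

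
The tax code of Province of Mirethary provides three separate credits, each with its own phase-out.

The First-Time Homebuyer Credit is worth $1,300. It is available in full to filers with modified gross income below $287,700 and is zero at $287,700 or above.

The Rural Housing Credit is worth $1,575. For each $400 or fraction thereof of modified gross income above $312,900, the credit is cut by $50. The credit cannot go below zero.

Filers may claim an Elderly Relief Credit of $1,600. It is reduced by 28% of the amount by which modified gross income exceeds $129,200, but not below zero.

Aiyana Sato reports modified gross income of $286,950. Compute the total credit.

First-Time Homebuyer Credit: $286,950 is below the $287,700 cutoff, so the full $1,300 applies.
Rural Housing Credit: $286,950 is at or below the $312,900 threshold, so the full $1,575 applies.
Elderly Relief Credit: 28% of the $157,750 excess over $129,200 is $44,170 ≥ base, so the credit is $0.
Total: $1,300 + $1,575 + $0 = $2,875.

$2,875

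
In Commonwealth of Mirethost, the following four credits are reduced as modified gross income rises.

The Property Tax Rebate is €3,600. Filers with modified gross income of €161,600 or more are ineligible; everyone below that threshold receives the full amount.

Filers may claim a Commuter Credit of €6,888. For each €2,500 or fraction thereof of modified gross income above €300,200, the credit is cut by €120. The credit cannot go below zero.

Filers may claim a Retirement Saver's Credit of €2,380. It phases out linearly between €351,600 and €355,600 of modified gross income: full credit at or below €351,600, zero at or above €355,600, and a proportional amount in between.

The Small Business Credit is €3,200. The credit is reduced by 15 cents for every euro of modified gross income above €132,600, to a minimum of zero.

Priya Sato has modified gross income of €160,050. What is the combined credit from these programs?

Property Tax Rebate: €160,050 is below the €161,600 cutoff, so the full €3,600 applies.
Commuter Credit: €160,050 is at or below the €300,200 threshold, so the full €6,888 applies.
Retirement Saver's Credit: €160,050 is at or below the €351,600 threshold, so the full €2,380 applies.
Small Business Credit: 15% of the €27,450 excess over €132,600 is €4,117.50 ≥ base, so the credit is €0.
Total: €3,600 + €6,888 + €2,380 + €0 = €12,868.

€12,868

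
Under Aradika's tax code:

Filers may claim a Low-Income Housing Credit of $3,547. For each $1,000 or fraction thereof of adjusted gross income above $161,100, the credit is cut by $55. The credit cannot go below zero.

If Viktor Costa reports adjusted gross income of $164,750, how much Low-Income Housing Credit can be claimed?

Low-Income Housing Credit: income exceeds $161,100 by $3,650, which is 4 full-or-partial $1,000 increments; reduction = 4 × $55 = $220, leaving $3,327.

$3,327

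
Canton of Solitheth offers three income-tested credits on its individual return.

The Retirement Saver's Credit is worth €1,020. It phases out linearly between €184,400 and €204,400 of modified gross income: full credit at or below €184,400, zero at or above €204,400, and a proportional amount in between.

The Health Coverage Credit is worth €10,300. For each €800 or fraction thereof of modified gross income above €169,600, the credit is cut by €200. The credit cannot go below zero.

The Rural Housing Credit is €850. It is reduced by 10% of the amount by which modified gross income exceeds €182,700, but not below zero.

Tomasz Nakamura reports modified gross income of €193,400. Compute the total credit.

Retirement Saver's Credit: €193,400 is €9,000 into a €20,000 phase-out range, leaving 11,000/20,000 of the credit: €1,020 × 11,000/20,000 = €561.
Health Coverage Credit: income exceeds €169,600 by €23,800, which is 30 full-or-partial €800 increments; reduction = 30 × €200 = €6,000, leaving €4,300.
Rural Housing Credit: 10% of the €10,700 excess over €182,700 is €1,070 ≥ base, so the credit is €0.
Total: €561 + €4,300 + €0 = €4,861.

€4,861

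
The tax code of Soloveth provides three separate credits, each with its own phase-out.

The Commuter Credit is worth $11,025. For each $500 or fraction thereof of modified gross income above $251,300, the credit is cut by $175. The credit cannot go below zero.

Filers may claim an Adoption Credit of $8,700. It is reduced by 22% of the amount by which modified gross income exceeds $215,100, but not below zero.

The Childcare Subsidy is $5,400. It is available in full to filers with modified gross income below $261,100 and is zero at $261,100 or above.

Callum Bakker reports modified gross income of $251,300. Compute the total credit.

$17,161

Commuter Credit: $251,300 is at or below the $251,300 threshold, so the full $11,025 applies.
Adoption Credit: 22% of the $36,200 excess over $215,100 is $7,964; credit = $8,700 − $7,964 = $736.
Childcare Subsidy: $251,300 is below the $261,100 cutoff, so the full $5,400 applies.
Total: $11,025 + $736 + $5,400 = $17,161.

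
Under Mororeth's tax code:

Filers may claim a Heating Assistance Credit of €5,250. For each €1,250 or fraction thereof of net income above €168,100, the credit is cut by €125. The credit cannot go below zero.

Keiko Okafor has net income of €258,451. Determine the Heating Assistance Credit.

Heating Assistance Credit: income exceeds €168,100 by €90,351 → 73 increments × €125 = €9,125 ≥ base, so the credit is €0.

€0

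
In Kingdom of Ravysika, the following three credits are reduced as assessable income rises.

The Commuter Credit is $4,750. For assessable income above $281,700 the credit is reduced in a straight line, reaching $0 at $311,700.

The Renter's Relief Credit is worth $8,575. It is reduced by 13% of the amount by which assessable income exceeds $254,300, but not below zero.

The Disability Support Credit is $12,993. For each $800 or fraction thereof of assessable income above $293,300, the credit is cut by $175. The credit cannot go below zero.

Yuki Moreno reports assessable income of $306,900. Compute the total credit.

Commuter Credit: $306,900 is $25,200 into a $30,000 phase-out range, leaving 4,800/30,000 of the credit: $4,750 × 4,800/30,000 = $760.
Renter's Relief Credit: 13% of the $52,600 excess over $254,300 is $6,838; credit = $8,575 − $6,838 = $1,737.
Disability Support Credit: income exceeds $293,300 by $13,600, which is 17 full-or-partial $800 increments; reduction = 17 × $175 = $2,975, leaving $10,018.
Total: $760 + $1,737 + $10,018 = $12,515.

$12,515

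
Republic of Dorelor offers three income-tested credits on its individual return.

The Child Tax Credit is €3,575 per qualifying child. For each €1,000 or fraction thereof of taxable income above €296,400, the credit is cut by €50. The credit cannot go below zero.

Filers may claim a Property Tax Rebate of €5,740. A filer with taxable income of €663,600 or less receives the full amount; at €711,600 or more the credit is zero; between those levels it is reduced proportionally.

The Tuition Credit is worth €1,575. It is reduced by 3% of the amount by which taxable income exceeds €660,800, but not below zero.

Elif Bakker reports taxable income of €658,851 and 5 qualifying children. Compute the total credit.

Child Tax Credit: base = 5 × €3,575 = €17,875. income exceeds €296,400 by €362,451 → 363 increments × €50 = €18,150 ≥ base, so the credit is €0.
Property Tax Rebate: €658,851 is at or below the €663,600 threshold, so the full €5,740 applies.
Tuition Credit: €658,851 is at or below the €660,800 threshold, so the full €1,575 applies.
Total: €0 + €5,740 + €1,575 = €7,315.

€7,315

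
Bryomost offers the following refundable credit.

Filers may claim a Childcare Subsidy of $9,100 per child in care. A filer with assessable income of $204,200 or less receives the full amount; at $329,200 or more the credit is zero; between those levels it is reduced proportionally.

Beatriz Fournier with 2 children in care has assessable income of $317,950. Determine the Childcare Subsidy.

Childcare Subsidy: base = 2 × $9,100 = $18,200. $317,950 is $113,750 into a $125,000 phase-out range, leaving 11,250/125,000 of the credit: $18,200 × 11,250/125,000 = $1,638.

$1,638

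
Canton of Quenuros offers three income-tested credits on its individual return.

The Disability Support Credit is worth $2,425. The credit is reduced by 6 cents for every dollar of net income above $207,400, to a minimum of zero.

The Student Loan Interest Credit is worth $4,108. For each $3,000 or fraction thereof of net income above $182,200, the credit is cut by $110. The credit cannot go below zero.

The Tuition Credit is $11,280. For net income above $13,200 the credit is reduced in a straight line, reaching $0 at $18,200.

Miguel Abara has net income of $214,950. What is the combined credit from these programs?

Disability Support Credit: 6% of the $7,550 excess over $207,400 is $453; credit = $2,425 − $453 = $1,972.
Student Loan Interest Credit: income exceeds $182,200 by $32,750, which is 11 full-or-partial $3,000 increments; reduction = 11 × $110 = $1,210, leaving $2,898.
Tuition Credit: $214,950 is at or above $18,200, so the credit is $0.
Total: $1,972 + $2,898 + $0 = $4,870.

$4,870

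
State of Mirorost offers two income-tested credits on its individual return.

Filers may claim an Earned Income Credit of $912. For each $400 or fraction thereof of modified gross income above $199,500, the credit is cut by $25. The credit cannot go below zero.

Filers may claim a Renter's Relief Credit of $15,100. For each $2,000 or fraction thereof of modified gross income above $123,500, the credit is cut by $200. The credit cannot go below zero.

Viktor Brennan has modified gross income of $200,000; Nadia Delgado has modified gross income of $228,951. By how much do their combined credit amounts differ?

Viktor ($200,000): Earned Income Credit: income exceeds $199,500 by $500, which is 2 full-or-partial $400 increments; reduction = 2 × $25 = $50, leaving $862. Renter's Relief Credit: income exceeds $123,500 by $76,500, which is 39 full-or-partial $2,000 increments; reduction = 39 × $200 = $7,800, leaving $7,300. total $862 + $7,300 = $8,162
Nadia ($228,951): Earned Income Credit: income exceeds $199,500 by $29,451 → 74 increments × $25 = $1,850 ≥ base, so the credit is $0. Renter's Relief Credit: income exceeds $123,500 by $105,451, which is 53 full-or-partial $2,000 increments; reduction = 53 × $200 = $10,600, leaving $4,500. total $0 + $4,500 = $4,500
Difference: |$8,162 − $4,500| = $3,662.

$3,662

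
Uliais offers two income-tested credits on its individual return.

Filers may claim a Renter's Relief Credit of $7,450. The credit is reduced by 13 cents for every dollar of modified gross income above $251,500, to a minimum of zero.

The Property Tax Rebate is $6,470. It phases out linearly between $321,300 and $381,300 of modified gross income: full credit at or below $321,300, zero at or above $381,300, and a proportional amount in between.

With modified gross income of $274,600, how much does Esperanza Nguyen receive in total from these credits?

$10,917

Renter's Relief Credit: 13% of the $23,100 excess over $251,500 is $3,003; credit = $7,450 − $3,003 = $4,447.
Property Tax Rebate: $274,600 is at or below the $321,300 threshold, so the full $6,470 applies.
Total: $4,447 + $6,470 = $10,917.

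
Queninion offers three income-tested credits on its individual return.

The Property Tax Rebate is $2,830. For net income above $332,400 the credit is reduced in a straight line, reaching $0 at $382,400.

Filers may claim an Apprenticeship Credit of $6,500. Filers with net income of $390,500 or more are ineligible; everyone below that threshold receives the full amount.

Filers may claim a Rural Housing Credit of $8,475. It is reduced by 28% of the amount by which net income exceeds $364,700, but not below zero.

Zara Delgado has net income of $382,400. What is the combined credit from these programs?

$10,019

Property Tax Rebate: $382,400 is at or above $382,400, so the credit is $0.
Apprenticeship Credit: $382,400 is below the $390,500 cutoff, so the full $6,500 applies.
Rural Housing Credit: 28% of the $17,700 excess over $364,700 is $4,956; credit = $8,475 − $4,956 = $3,519.
Total: $0 + $6,500 + $3,519 = $10,019.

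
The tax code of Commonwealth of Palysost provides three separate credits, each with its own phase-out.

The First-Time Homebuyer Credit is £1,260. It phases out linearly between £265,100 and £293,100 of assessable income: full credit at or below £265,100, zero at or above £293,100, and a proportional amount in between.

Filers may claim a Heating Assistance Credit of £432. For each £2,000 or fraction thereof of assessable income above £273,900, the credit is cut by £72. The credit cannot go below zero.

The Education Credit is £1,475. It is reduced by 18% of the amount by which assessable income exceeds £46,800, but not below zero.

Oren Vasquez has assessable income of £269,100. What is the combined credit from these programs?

£1,512

First-Time Homebuyer Credit: £269,100 is £4,000 into a £28,000 phase-out range, leaving 24,000/28,000 of the credit: £1,260 × 24,000/28,000 = £1,080.
Heating Assistance Credit: £269,100 is at or below the £273,900 threshold, so the full £432 applies.
Education Credit: 18% of the £222,300 excess over £46,800 is £40,014 ≥ base, so the credit is £0.
Total: £1,080 + £432 + £0 = £1,512.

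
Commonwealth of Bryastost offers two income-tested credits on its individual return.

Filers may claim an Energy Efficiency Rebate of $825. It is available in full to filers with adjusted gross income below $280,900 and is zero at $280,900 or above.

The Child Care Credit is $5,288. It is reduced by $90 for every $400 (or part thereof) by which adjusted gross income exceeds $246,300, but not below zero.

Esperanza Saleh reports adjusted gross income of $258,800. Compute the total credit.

Energy Efficiency Rebate: $258,800 is below the $280,900 cutoff, so the full $825 applies.
Child Care Credit: income exceeds $246,300 by $12,500, which is 32 full-or-partial $400 increments; reduction = 32 × $90 = $2,880, leaving $2,408.
Total: $825 + $2,408 = $3,233.

$3,233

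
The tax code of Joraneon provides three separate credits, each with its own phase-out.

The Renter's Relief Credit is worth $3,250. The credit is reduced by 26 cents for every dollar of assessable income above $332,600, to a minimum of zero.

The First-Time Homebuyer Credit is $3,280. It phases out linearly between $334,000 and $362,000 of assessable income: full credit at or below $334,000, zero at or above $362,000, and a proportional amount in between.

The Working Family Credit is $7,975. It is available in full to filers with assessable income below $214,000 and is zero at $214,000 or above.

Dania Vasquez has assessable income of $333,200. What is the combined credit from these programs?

$6,374

Renter's Relief Credit: 26% of the $600 excess over $332,600 is $156; credit = $3,250 − $156 = $3,094.
First-Time Homebuyer Credit: $333,200 is at or below the $334,000 threshold, so the full $3,280 applies.
Working Family Credit: $333,200 meets or exceeds the $214,000 cutoff, so the credit is $0.
Total: $3,094 + $3,280 + $0 = $6,374.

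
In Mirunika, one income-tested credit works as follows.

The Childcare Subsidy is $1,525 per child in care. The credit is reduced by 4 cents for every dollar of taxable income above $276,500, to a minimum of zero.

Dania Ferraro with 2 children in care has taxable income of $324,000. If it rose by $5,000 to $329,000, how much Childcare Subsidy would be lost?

$200

At $324,000 — base = 2 × $1,525 = $3,050. 4% of the $47,500 excess over $276,500 is $1,900; credit = $3,050 − $1,900 = $1,150.
At $329,000 — base = 2 × $1,525 = $3,050. 4% of the $52,500 excess over $276,500 is $2,100; credit = $3,050 − $2,100 = $950.
Lost: $1,150 − $950 = $200.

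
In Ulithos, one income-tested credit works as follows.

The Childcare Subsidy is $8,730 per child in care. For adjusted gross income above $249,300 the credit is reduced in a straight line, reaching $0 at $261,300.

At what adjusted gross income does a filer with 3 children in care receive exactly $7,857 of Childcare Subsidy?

$257,700

Full credit = 3 × $8,730 = $26,190.
$7,857 is 7,857/26,190 of the full $26,190, so 18,333/26,190 of the $12,000 range has been used: income = $249,300 + $12,000 × 18,333/26,190 = $257,700.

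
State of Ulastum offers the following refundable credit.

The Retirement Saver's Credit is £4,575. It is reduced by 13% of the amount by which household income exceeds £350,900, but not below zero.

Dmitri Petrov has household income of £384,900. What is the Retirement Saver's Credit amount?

Retirement Saver's Credit: 13% of the £34,000 excess over £350,900 is £4,420; credit = £4,575 − £4,420 = £155.

£155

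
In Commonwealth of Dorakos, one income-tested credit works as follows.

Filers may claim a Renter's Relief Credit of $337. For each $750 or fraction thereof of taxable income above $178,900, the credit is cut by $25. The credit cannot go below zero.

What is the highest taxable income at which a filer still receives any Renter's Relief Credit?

$188,650

After 13 increments the reduction is 13 × $25 = $325, leaving $12; one more increment wipes it out. Increment 13 ends at excess 13 × $750 = $9,750, so the highest qualifying income is $178,900 + $9,750 = $188,650.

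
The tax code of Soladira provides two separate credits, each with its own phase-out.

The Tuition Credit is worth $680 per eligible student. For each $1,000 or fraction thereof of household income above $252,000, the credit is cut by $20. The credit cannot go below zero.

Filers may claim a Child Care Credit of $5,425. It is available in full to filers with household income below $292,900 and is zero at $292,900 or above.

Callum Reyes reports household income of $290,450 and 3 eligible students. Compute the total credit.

Tuition Credit: base = 3 × $680 = $2,040. income exceeds $252,000 by $38,450, which is 39 full-or-partial $1,000 increments; reduction = 39 × $20 = $780, leaving $1,260.
Child Care Credit: $290,450 is below the $292,900 cutoff, so the full $5,425 applies.
Total: $1,260 + $5,425 = $6,685.

$6,685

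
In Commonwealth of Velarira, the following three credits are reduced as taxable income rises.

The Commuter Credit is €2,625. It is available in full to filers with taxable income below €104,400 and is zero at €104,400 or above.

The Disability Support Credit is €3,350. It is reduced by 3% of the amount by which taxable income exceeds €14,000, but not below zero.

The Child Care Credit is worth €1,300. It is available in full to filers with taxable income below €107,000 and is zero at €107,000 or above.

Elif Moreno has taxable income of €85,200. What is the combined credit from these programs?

€5,139

Commuter Credit: €85,200 is below the €104,400 cutoff, so the full €2,625 applies.
Disability Support Credit: 3% of the €71,200 excess over €14,000 is €2,136; credit = €3,350 − €2,136 = €1,214.
Child Care Credit: €85,200 is below the €107,000 cutoff, so the full €1,300 applies.
Total: €2,625 + €1,214 + €1,300 = €5,139.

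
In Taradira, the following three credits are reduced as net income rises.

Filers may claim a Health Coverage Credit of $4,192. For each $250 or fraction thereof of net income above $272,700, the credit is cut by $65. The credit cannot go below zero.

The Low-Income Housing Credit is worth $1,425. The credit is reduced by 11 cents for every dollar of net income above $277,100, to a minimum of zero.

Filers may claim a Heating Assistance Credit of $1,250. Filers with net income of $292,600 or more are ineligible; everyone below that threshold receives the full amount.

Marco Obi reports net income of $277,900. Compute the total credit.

$5,414

Health Coverage Credit: income exceeds $272,700 by $5,200, which is 21 full-or-partial $250 increments; reduction = 21 × $65 = $1,365, leaving $2,827.
Low-Income Housing Credit: 11% of the $800 excess over $277,100 is $88; credit = $1,425 − $88 = $1,337.
Heating Assistance Credit: $277,900 is below the $292,600 cutoff, so the full $1,250 applies.
Total: $2,827 + $1,337 + $1,250 = $5,414.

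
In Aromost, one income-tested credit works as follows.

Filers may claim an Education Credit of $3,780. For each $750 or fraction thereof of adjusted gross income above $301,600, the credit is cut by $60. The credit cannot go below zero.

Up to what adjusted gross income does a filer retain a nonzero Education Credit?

$348,100

After 62 increments the reduction is 62 × $60 = $3,720, leaving $60; one more increment wipes it out. Increment 62 ends at excess 62 × $750 = $46,500, so the highest qualifying income is $301,600 + $46,500 = $348,100.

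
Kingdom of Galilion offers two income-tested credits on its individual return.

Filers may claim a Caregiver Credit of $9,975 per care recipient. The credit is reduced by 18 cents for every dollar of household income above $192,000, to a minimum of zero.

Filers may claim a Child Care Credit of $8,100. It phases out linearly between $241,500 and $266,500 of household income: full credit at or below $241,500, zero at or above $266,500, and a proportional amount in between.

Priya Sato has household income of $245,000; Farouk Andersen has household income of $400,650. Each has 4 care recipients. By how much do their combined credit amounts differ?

Priya ($245,000): Caregiver Credit: base = 4 × $9,975 = $39,900. 18% of the $53,000 excess over $192,000 is $9,540; credit = $39,900 − $9,540 = $30,360. Child Care Credit: $245,000 is $3,500 into a $25,000 phase-out range, leaving 21,500/25,000 of the credit: $8,100 × 21,500/25,000 = $6,966. total $30,360 + $6,966 = $37,326
Farouk ($400,650): Caregiver Credit: base = 4 × $9,975 = $39,900. 18% of the $208,650 excess over $192,000 is $37,557; credit = $39,900 − $37,557 = $2,343. Child Care Credit: $400,650 is at or above $266,500, so the credit is $0. total $2,343 + $0 = $2,343
Difference: |$37,326 − $2,343| = $34,983.

$34,983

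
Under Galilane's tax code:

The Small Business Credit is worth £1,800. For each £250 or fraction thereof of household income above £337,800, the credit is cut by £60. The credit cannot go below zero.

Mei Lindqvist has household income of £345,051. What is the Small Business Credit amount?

£0

Small Business Credit: income exceeds £337,800 by £7,251 → 30 increments × £60 = £1,800 ≥ base, so the credit is £0.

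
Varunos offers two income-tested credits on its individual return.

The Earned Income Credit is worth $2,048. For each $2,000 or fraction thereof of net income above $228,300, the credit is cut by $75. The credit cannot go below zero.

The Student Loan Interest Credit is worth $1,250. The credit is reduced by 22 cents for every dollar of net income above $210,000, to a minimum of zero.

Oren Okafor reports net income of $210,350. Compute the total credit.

$3,221

Earned Income Credit: $210,350 is at or below the $228,300 threshold, so the full $2,048 applies.
Student Loan Interest Credit: 22% of the $350 excess over $210,000 is $77; credit = $1,250 − $77 = $1,173.
Total: $2,048 + $1,173 = $3,221.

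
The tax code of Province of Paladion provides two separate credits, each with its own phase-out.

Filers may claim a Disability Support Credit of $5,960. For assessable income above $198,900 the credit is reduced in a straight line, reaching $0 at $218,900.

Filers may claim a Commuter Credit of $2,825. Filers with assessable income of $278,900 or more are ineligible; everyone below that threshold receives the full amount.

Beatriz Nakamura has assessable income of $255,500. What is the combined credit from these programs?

Disability Support Credit: $255,500 is at or above $218,900, so the credit is $0.
Commuter Credit: $255,500 is below the $278,900 cutoff, so the full $2,825 applies.
Total: $0 + $2,825 = $2,825.

$2,825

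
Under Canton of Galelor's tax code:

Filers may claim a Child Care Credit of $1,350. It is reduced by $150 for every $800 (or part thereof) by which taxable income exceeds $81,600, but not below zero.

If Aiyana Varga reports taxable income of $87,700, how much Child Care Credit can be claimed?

Child Care Credit: income exceeds $81,600 by $6,100, which is 8 full-or-partial $800 increments; reduction = 8 × $150 = $1,200, leaving $150.

$150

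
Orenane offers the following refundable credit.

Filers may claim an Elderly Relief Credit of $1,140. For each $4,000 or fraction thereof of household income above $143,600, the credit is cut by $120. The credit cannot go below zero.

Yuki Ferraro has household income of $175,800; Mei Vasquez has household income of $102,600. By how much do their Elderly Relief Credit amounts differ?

Yuki ($175,800): Elderly Relief Credit: income exceeds $143,600 by $32,200, which is 9 full-or-partial $4,000 increments; reduction = 9 × $120 = $1,080, leaving $60.
Mei ($102,600): Elderly Relief Credit: $102,600 is at or below the $143,600 threshold, so the full $1,140 applies.
Difference: |$60 − $1,140| = $1,080.

$1,080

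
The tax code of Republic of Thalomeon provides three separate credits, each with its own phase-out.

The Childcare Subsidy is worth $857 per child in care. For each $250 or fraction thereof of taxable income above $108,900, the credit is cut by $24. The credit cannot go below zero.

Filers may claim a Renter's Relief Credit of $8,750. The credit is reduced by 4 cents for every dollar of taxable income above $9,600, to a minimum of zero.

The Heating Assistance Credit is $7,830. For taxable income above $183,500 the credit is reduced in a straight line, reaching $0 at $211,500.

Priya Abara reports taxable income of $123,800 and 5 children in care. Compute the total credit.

$14,857

Childcare Subsidy: base = 5 × $857 = $4,285. income exceeds $108,900 by $14,900, which is 60 full-or-partial $250 increments; reduction = 60 × $24 = $1,440, leaving $2,845.
Renter's Relief Credit: 4% of the $114,200 excess over $9,600 is $4,568; credit = $8,750 − $4,568 = $4,182.
Heating Assistance Credit: $123,800 is at or below the $183,500 threshold, so the full $7,830 applies.
Total: $2,845 + $4,182 + $7,830 = $14,857.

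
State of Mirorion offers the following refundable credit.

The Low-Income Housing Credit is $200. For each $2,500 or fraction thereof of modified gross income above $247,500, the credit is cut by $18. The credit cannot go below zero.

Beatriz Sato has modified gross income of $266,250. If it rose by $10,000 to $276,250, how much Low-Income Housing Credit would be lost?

$56

At $266,250 — income exceeds $247,500 by $18,750, which is 8 full-or-partial $2,500 increments; reduction = 8 × $18 = $144, leaving $56.
At $276,250 — income exceeds $247,500 by $28,750 → 12 increments × $18 = $216 ≥ base, so the credit is $0.
Lost: $56 − $0 = $56.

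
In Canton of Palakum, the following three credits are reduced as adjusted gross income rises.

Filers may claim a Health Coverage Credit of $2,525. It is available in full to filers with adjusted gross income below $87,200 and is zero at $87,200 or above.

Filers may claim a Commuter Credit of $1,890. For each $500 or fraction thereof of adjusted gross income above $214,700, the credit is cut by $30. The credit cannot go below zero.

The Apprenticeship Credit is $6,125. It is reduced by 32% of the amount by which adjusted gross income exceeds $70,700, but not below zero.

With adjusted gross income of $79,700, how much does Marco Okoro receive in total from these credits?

Health Coverage Credit: $79,700 is below the $87,200 cutoff, so the full $2,525 applies.
Commuter Credit: $79,700 is at or below the $214,700 threshold, so the full $1,890 applies.
Apprenticeship Credit: 32% of the $9,000 excess over $70,700 is $2,880; credit = $6,125 − $2,880 = $3,245.
Total: $2,525 + $1,890 + $3,245 = $7,660.

$7,660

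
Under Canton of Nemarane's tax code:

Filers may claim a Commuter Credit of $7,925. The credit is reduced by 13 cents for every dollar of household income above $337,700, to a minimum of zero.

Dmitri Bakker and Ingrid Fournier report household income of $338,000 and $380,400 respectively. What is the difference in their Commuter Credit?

Dmitri ($338,000): Commuter Credit: 13% of the $300 excess over $337,700 is $39; credit = $7,925 − $39 = $7,886.
Ingrid ($380,400): Commuter Credit: 13% of the $42,700 excess over $337,700 is $5,551; credit = $7,925 − $5,551 = $2,374.
Difference: |$7,886 − $2,374| = $5,512.

$5,512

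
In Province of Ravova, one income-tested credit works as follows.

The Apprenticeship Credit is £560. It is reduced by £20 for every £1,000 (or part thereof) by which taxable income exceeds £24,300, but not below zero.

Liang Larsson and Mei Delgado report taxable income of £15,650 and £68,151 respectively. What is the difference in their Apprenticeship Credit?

£560

Liang (£15,650): Apprenticeship Credit: £15,650 is at or below the £24,300 threshold, so the full £560 applies.
Mei (£68,151): Apprenticeship Credit: income exceeds £24,300 by £43,851 → 44 increments × £20 = £880 ≥ base, so the credit is £0.
Difference: |£560 − £0| = £560.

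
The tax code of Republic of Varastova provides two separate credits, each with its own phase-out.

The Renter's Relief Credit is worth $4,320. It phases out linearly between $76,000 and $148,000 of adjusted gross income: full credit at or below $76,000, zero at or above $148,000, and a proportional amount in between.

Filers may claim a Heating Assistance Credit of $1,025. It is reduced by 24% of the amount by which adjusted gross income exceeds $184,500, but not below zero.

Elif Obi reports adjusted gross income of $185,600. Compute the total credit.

$761

Renter's Relief Credit: $185,600 is at or above $148,000, so the credit is $0.
Heating Assistance Credit: 24% of the $1,100 excess over $184,500 is $264; credit = $1,025 − $264 = $761.
Total: $0 + $761 = $761.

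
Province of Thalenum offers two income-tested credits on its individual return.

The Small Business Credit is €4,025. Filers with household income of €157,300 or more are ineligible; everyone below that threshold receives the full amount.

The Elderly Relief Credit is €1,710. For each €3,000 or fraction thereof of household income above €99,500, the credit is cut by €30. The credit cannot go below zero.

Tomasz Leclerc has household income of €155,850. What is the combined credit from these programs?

€5,165

Small Business Credit: €155,850 is below the €157,300 cutoff, so the full €4,025 applies.
Elderly Relief Credit: income exceeds €99,500 by €56,350, which is 19 full-or-partial €3,000 increments; reduction = 19 × €30 = €570, leaving €1,140.
Total: €4,025 + €1,140 = €5,165.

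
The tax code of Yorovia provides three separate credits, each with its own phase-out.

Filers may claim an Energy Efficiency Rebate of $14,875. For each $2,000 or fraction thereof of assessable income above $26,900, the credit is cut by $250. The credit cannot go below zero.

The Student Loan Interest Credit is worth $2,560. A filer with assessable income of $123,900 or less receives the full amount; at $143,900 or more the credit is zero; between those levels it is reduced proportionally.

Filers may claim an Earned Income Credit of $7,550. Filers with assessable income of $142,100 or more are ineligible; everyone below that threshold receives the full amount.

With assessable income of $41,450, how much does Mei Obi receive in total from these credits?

$22,985

Energy Efficiency Rebate: income exceeds $26,900 by $14,550, which is 8 full-or-partial $2,000 increments; reduction = 8 × $250 = $2,000, leaving $12,875.
Student Loan Interest Credit: $41,450 is at or below the $123,900 threshold, so the full $2,560 applies.
Earned Income Credit: $41,450 is below the $142,100 cutoff, so the full $7,550 applies.
Total: $12,875 + $2,560 + $7,550 = $22,985.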